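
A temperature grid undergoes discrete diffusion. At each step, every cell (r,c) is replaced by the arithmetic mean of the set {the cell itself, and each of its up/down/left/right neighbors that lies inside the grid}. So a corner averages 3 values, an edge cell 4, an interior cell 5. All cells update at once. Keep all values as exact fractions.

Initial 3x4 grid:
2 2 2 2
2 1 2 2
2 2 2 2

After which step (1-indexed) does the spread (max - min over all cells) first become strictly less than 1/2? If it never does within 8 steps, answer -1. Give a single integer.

Answer: 1

Derivation:
Step 1: max=2, min=7/4, spread=1/4
  -> spread < 1/2 first at step 1
Step 2: max=2, min=177/100, spread=23/100
Step 3: max=787/400, min=8789/4800, spread=131/960
Step 4: max=14009/7200, min=79849/43200, spread=841/8640
Step 5: max=2786627/1440000, min=32017949/17280000, spread=56863/691200
Step 6: max=24930457/12960000, min=289505659/155520000, spread=386393/6220800
Step 7: max=9947641187/5184000000, min=116022276869/62208000000, spread=26795339/497664000
Step 8: max=594993850333/311040000000, min=6981144285871/3732480000000, spread=254051069/5971968000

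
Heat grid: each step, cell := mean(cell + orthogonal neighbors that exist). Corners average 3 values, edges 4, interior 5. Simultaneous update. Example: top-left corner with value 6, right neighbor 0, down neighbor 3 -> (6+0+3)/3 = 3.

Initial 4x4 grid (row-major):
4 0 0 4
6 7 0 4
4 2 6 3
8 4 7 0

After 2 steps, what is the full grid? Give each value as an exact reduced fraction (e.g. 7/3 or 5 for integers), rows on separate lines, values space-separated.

After step 1:
  10/3 11/4 1 8/3
  21/4 3 17/5 11/4
  5 23/5 18/5 13/4
  16/3 21/4 17/4 10/3
After step 2:
  34/9 121/48 589/240 77/36
  199/48 19/5 11/4 181/60
  1211/240 429/100 191/50 97/30
  187/36 583/120 493/120 65/18

Answer: 34/9 121/48 589/240 77/36
199/48 19/5 11/4 181/60
1211/240 429/100 191/50 97/30
187/36 583/120 493/120 65/18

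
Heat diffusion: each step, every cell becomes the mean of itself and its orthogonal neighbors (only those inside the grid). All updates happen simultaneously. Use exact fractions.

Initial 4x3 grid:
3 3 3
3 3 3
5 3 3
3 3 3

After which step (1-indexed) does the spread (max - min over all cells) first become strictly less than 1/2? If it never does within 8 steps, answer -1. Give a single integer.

Step 1: max=11/3, min=3, spread=2/3
Step 2: max=211/60, min=3, spread=31/60
Step 3: max=1831/540, min=3, spread=211/540
  -> spread < 1/2 first at step 3
Step 4: max=178897/54000, min=2747/900, spread=14077/54000
Step 5: max=1598407/486000, min=165683/54000, spread=5363/24300
Step 6: max=47480809/14580000, min=92869/30000, spread=93859/583200
Step 7: max=2834674481/874800000, min=151136467/48600000, spread=4568723/34992000
Step 8: max=169244435629/52488000000, min=4555618889/1458000000, spread=8387449/83980800

Answer: 3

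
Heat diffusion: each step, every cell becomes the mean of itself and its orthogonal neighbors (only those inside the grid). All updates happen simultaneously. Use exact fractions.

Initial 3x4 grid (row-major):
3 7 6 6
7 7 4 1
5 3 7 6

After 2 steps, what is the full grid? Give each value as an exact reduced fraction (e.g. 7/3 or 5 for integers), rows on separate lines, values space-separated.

Answer: 203/36 683/120 125/24 43/9
653/120 547/100 128/25 73/16
16/3 211/40 121/24 167/36

Derivation:
After step 1:
  17/3 23/4 23/4 13/3
  11/2 28/5 5 17/4
  5 11/2 5 14/3
After step 2:
  203/36 683/120 125/24 43/9
  653/120 547/100 128/25 73/16
  16/3 211/40 121/24 167/36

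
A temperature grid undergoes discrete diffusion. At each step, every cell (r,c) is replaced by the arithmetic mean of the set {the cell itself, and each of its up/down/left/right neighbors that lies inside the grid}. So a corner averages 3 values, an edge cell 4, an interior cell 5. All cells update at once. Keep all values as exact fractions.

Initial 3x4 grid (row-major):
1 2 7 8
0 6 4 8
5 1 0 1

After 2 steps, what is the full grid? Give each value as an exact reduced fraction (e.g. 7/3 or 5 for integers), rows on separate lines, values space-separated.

Answer: 8/3 257/80 263/48 109/18
43/20 88/25 98/25 251/48
8/3 91/40 25/8 13/4

Derivation:
After step 1:
  1 4 21/4 23/3
  3 13/5 5 21/4
  2 3 3/2 3
After step 2:
  8/3 257/80 263/48 109/18
  43/20 88/25 98/25 251/48
  8/3 91/40 25/8 13/4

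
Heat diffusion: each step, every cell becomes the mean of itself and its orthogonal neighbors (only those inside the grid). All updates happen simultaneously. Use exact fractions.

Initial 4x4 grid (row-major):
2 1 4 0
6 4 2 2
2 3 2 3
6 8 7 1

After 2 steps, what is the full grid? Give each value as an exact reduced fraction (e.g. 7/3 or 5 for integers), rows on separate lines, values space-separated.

Answer: 37/12 107/40 93/40 11/6
279/80 321/100 129/50 171/80
1013/240 413/100 33/10 649/240
187/36 589/120 527/120 61/18

Derivation:
After step 1:
  3 11/4 7/4 2
  7/2 16/5 14/5 7/4
  17/4 19/5 17/5 2
  16/3 6 9/2 11/3
After step 2:
  37/12 107/40 93/40 11/6
  279/80 321/100 129/50 171/80
  1013/240 413/100 33/10 649/240
  187/36 589/120 527/120 61/18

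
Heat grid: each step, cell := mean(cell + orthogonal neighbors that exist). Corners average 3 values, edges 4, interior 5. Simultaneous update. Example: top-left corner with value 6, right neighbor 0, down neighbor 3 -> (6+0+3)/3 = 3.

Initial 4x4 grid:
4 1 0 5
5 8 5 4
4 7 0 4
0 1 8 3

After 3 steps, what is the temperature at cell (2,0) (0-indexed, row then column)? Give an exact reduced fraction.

Step 1: cell (2,0) = 4
Step 2: cell (2,0) = 179/48
Step 3: cell (2,0) = 5687/1440
Full grid after step 3:
  8657/2160 838/225 357/100 2383/720
  29411/7200 4999/1200 7381/2000 9133/2400
  5687/1440 22927/6000 8233/2000 8909/2400
  1457/432 1349/360 727/200 2891/720

Answer: 5687/1440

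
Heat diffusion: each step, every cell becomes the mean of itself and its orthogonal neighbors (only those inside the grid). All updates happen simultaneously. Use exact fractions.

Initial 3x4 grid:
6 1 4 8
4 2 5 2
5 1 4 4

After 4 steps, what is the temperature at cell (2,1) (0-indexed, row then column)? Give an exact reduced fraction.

Answer: 7349/2160

Derivation:
Step 1: cell (2,1) = 3
Step 2: cell (2,1) = 373/120
Step 3: cell (2,1) = 149/45
Step 4: cell (2,1) = 7349/2160
Full grid after step 4:
  92329/25920 31471/8640 166991/43200 105787/25920
  13303/3840 28047/8000 29817/8000 75301/19200
  87959/25920 7349/2160 9601/2700 97757/25920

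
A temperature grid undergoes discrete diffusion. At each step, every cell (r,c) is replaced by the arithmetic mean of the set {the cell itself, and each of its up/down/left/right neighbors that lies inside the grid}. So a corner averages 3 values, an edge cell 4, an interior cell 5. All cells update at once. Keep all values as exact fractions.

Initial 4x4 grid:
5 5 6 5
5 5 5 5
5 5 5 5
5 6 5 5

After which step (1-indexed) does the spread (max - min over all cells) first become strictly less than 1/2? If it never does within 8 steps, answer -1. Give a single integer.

Step 1: max=16/3, min=5, spread=1/3
  -> spread < 1/2 first at step 1
Step 2: max=631/120, min=5, spread=31/120
Step 3: max=5611/1080, min=365/72, spread=17/135
Step 4: max=111563/21600, min=22891/4500, spread=8431/108000
Step 5: max=200287/38880, min=1653133/324000, spread=1493/30375
Step 6: max=149828953/29160000, min=828259/162000, spread=742333/29160000
Step 7: max=4492347031/874800000, min=298343801/58320000, spread=134297/6834375
Step 8: max=134648055961/26244000000, min=44788334899/8748000000, spread=1105669/102515625

Answer: 1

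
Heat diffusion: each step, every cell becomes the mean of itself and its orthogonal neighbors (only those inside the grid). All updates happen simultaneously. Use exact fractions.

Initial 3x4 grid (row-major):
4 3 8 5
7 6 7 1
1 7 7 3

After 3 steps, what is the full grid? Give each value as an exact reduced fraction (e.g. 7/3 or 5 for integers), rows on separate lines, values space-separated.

After step 1:
  14/3 21/4 23/4 14/3
  9/2 6 29/5 4
  5 21/4 6 11/3
After step 2:
  173/36 65/12 161/30 173/36
  121/24 134/25 551/100 68/15
  59/12 89/16 1243/240 41/9
After step 3:
  1099/216 9427/1800 18989/3600 2647/540
  36223/7200 32269/6000 31139/6000 2183/450
  745/144 12611/2400 37453/7200 10273/2160

Answer: 1099/216 9427/1800 18989/3600 2647/540
36223/7200 32269/6000 31139/6000 2183/450
745/144 12611/2400 37453/7200 10273/2160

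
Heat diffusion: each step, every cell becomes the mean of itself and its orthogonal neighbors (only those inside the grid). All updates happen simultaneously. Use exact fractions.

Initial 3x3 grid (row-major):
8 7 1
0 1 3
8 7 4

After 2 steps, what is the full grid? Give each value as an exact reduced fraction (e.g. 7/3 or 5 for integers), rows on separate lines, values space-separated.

After step 1:
  5 17/4 11/3
  17/4 18/5 9/4
  5 5 14/3
After step 2:
  9/2 991/240 61/18
  357/80 387/100 851/240
  19/4 137/30 143/36

Answer: 9/2 991/240 61/18
357/80 387/100 851/240
19/4 137/30 143/36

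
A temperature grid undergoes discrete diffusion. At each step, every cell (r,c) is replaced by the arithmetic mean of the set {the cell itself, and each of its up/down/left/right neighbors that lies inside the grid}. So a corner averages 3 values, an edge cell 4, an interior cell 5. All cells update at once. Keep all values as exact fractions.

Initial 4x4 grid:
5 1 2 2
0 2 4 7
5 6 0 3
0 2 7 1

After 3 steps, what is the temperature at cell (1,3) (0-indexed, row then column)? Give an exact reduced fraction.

Answer: 24181/7200

Derivation:
Step 1: cell (1,3) = 4
Step 2: cell (1,3) = 161/48
Step 3: cell (1,3) = 24181/7200
Full grid after step 3:
  99/40 6307/2400 21001/7200 685/216
  6407/2400 2827/1000 9149/3000 24181/7200
  20741/7200 4427/1500 4957/1500 4673/1440
  155/54 22571/7200 4463/1440 181/54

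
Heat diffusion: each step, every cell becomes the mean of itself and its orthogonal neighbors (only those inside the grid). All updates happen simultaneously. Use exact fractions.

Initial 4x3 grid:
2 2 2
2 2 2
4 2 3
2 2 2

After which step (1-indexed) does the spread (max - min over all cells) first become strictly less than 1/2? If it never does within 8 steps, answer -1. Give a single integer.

Step 1: max=8/3, min=2, spread=2/3
Step 2: max=77/30, min=2, spread=17/30
Step 3: max=331/135, min=149/72, spread=413/1080
  -> spread < 1/2 first at step 3
Step 4: max=9631/4050, min=6391/3000, spread=20063/81000
Step 5: max=2306471/972000, min=695647/324000, spread=21953/97200
Step 6: max=68328677/29160000, min=5290771/2430000, spread=193577/1166400
Step 7: max=4079273443/1749600000, min=638546953/291600000, spread=9919669/69984000
Step 8: max=243154244387/104976000000, min=4822935469/2187000000, spread=18645347/167961600

Answer: 3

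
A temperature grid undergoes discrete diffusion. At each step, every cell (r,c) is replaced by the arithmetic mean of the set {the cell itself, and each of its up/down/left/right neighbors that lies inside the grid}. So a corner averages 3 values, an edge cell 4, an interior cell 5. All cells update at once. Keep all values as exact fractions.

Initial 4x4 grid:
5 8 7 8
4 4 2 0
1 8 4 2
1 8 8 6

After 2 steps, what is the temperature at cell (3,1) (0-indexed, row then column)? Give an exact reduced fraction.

Answer: 253/48

Derivation:
Step 1: cell (3,1) = 25/4
Step 2: cell (3,1) = 253/48
Full grid after step 2:
  91/18 1387/240 413/80 19/4
  67/15 231/50 453/100 18/5
  23/6 99/20 227/50 121/30
  157/36 253/48 1373/240 89/18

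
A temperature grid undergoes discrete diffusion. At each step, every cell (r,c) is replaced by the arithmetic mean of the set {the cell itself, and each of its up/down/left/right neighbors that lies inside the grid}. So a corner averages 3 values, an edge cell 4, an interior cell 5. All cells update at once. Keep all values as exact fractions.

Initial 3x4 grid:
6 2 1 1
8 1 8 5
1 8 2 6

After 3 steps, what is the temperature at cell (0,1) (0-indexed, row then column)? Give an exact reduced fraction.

Answer: 814/225

Derivation:
Step 1: cell (0,1) = 5/2
Step 2: cell (0,1) = 487/120
Step 3: cell (0,1) = 814/225
Full grid after step 3:
  4717/1080 814/225 1673/450 3607/1080
  2539/600 4479/1000 11387/3000 7597/1800
  2581/540 7687/1800 2123/450 2351/540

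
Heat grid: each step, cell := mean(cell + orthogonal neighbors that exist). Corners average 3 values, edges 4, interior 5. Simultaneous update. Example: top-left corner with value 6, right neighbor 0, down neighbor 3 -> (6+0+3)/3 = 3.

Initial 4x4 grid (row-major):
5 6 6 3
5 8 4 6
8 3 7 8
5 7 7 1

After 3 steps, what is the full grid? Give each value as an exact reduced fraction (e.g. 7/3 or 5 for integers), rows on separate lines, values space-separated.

After step 1:
  16/3 25/4 19/4 5
  13/2 26/5 31/5 21/4
  21/4 33/5 29/5 11/2
  20/3 11/2 11/2 16/3
After step 2:
  217/36 323/60 111/20 5
  1337/240 123/20 136/25 439/80
  1501/240 567/100 148/25 1313/240
  209/36 91/15 83/15 49/9
After step 3:
  12227/2160 52/9 1603/300 1283/240
  8641/1440 33857/6000 11419/2000 12839/2400
  41941/7200 36073/6000 33641/6000 40181/7200
  13051/2160 1298/225 5167/900 11843/2160

Answer: 12227/2160 52/9 1603/300 1283/240
8641/1440 33857/6000 11419/2000 12839/2400
41941/7200 36073/6000 33641/6000 40181/7200
13051/2160 1298/225 5167/900 11843/2160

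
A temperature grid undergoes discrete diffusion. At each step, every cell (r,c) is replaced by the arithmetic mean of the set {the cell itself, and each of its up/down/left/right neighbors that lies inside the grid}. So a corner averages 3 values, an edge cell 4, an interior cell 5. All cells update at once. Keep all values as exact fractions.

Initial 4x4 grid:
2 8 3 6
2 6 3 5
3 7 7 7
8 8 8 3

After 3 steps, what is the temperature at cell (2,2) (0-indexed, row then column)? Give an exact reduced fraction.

Answer: 2977/500

Derivation:
Step 1: cell (2,2) = 32/5
Step 2: cell (2,2) = 147/25
Step 3: cell (2,2) = 2977/500
Full grid after step 3:
  131/30 11029/2400 35719/7200 5339/1080
  11039/2400 1269/250 3109/600 38059/7200
  39653/7200 17233/3000 2977/500 13633/2400
  6571/1080 46493/7200 15143/2400 123/20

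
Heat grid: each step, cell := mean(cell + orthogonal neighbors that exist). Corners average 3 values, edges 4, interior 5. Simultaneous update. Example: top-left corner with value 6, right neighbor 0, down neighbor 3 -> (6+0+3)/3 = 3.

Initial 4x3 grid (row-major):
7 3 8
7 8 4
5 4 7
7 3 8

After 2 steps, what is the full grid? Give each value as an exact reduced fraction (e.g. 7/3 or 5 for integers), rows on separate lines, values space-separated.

After step 1:
  17/3 13/2 5
  27/4 26/5 27/4
  23/4 27/5 23/4
  5 11/2 6
After step 2:
  227/36 671/120 73/12
  701/120 153/25 227/40
  229/40 138/25 239/40
  65/12 219/40 23/4

Answer: 227/36 671/120 73/12
701/120 153/25 227/40
229/40 138/25 239/40
65/12 219/40 23/4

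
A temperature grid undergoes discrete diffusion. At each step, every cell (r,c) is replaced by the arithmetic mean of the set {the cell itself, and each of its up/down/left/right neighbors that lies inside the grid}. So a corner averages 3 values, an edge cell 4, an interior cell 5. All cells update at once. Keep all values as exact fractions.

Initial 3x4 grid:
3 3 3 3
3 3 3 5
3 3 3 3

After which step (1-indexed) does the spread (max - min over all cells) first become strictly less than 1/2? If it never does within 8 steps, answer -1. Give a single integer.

Step 1: max=11/3, min=3, spread=2/3
Step 2: max=427/120, min=3, spread=67/120
Step 3: max=3677/1080, min=3, spread=437/1080
  -> spread < 1/2 first at step 3
Step 4: max=1453531/432000, min=1509/500, spread=29951/86400
Step 5: max=12879821/3888000, min=10283/3375, spread=206761/777600
Step 6: max=5121795571/1555200000, min=8265671/2700000, spread=14430763/62208000
Step 7: max=305043741689/93312000000, min=665652727/216000000, spread=139854109/746496000
Step 8: max=18218631890251/5598720000000, min=60171228977/19440000000, spread=7114543559/44789760000

Answer: 3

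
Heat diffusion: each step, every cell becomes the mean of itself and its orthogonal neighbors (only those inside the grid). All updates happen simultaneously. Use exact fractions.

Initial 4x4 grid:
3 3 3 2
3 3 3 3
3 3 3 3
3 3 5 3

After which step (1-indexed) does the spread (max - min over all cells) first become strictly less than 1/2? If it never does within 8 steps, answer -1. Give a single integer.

Step 1: max=11/3, min=8/3, spread=1
Step 2: max=211/60, min=49/18, spread=143/180
Step 3: max=7279/2160, min=607/216, spread=403/720
Step 4: max=178123/54000, min=93137/32400, spread=17171/40500
  -> spread < 1/2 first at step 4
Step 5: max=6321367/1944000, min=2833739/972000, spread=217963/648000
Step 6: max=312372527/97200000, min=86057309/29160000, spread=76544491/291600000
Step 7: max=5579064679/1749600000, min=520515973/174960000, spread=124634983/583200000
Step 8: max=277130065421/87480000000, min=523689099913/174960000000, spread=10190343643/58320000000

Answer: 4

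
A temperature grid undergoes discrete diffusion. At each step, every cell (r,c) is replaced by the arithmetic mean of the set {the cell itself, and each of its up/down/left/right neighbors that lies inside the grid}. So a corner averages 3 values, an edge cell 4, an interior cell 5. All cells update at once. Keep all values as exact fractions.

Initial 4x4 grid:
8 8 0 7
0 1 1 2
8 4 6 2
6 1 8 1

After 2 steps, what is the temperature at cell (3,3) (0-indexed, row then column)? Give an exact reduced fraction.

Answer: 125/36

Derivation:
Step 1: cell (3,3) = 11/3
Step 2: cell (3,3) = 125/36
Full grid after step 2:
  83/18 983/240 53/16 10/3
  1013/240 173/50 16/5 43/16
  71/16 81/20 339/100 817/240
  19/4 71/16 997/240 125/36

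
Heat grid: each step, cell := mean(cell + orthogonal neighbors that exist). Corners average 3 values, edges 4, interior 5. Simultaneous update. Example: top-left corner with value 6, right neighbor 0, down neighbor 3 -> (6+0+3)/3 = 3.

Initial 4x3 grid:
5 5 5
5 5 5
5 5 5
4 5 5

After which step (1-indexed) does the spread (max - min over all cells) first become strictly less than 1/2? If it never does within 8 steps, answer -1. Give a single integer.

Answer: 1

Derivation:
Step 1: max=5, min=14/3, spread=1/3
  -> spread < 1/2 first at step 1
Step 2: max=5, min=85/18, spread=5/18
Step 3: max=5, min=1039/216, spread=41/216
Step 4: max=5, min=125383/25920, spread=4217/25920
Step 5: max=35921/7200, min=7566851/1555200, spread=38417/311040
Step 6: max=717403/144000, min=455359789/93312000, spread=1903471/18662400
Step 7: max=21484241/4320000, min=27392610911/5598720000, spread=18038617/223948800
Step 8: max=1931073241/388800000, min=1646347817149/335923200000, spread=883978523/13436928000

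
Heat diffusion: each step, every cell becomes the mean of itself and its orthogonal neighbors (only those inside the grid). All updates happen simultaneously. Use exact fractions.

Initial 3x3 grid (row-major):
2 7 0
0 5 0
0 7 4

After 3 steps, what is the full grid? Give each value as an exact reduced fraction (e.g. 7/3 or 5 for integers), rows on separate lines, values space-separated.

Answer: 2071/720 20993/7200 6383/2160
40411/14400 9241/3000 4829/1600
6383/2160 1251/400 7033/2160

Derivation:
After step 1:
  3 7/2 7/3
  7/4 19/5 9/4
  7/3 4 11/3
After step 2:
  11/4 379/120 97/36
  653/240 153/50 241/80
  97/36 69/20 119/36
After step 3:
  2071/720 20993/7200 6383/2160
  40411/14400 9241/3000 4829/1600
  6383/2160 1251/400 7033/2160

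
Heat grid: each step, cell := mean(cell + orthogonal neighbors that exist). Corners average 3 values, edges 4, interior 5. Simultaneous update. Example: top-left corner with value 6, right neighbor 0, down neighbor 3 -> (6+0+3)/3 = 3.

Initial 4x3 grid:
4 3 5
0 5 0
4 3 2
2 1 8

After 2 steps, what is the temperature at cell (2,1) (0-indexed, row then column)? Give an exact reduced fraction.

Answer: 71/25

Derivation:
Step 1: cell (2,1) = 3
Step 2: cell (2,1) = 71/25
Full grid after step 2:
  59/18 229/80 119/36
  301/120 157/50 667/240
  65/24 71/25 155/48
  97/36 25/8 125/36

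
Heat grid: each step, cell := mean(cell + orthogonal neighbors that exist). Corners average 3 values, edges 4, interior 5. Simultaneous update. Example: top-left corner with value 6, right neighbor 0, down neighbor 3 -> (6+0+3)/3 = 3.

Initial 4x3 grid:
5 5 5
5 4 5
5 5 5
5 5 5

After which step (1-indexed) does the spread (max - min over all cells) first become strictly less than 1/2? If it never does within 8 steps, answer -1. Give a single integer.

Step 1: max=5, min=19/4, spread=1/4
  -> spread < 1/2 first at step 1
Step 2: max=5, min=477/100, spread=23/100
Step 3: max=1987/400, min=23189/4800, spread=131/960
Step 4: max=35609/7200, min=209449/43200, spread=841/8640
Step 5: max=7106627/1440000, min=83857949/17280000, spread=56863/691200
Step 6: max=63810457/12960000, min=756065659/155520000, spread=386393/6220800
Step 7: max=25499641187/5184000000, min=302646276869/62208000000, spread=26795339/497664000
Step 8: max=1528113850333/311040000000, min=18178584285871/3732480000000, spread=254051069/5971968000

Answer: 1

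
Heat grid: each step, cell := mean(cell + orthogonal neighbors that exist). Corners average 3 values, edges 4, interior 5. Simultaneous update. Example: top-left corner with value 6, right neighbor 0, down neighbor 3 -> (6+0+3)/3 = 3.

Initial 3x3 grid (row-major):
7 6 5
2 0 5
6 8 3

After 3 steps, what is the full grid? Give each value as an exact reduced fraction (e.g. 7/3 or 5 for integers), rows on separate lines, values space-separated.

Answer: 3299/720 31547/7200 9827/2160
62719/14400 9051/2000 61769/14400
2483/540 62969/14400 4891/1080

Derivation:
After step 1:
  5 9/2 16/3
  15/4 21/5 13/4
  16/3 17/4 16/3
After step 2:
  53/12 571/120 157/36
  1097/240 399/100 1087/240
  40/9 1147/240 77/18
After step 3:
  3299/720 31547/7200 9827/2160
  62719/14400 9051/2000 61769/14400
  2483/540 62969/14400 4891/1080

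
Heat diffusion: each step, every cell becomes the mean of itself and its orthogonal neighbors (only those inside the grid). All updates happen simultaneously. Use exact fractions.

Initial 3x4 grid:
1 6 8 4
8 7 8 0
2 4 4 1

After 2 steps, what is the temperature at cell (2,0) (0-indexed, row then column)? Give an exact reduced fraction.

Answer: 161/36

Derivation:
Step 1: cell (2,0) = 14/3
Step 2: cell (2,0) = 161/36
Full grid after step 2:
  5 59/10 107/20 55/12
  623/120 21/4 26/5 859/240
  161/36 593/120 467/120 55/18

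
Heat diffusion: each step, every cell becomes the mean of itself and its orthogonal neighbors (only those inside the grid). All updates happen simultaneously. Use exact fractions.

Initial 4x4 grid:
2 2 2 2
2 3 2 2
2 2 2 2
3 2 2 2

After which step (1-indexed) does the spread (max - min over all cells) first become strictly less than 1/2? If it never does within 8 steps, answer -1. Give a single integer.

Answer: 1

Derivation:
Step 1: max=7/3, min=2, spread=1/3
  -> spread < 1/2 first at step 1
Step 2: max=41/18, min=2, spread=5/18
Step 3: max=4847/2160, min=97/48, spread=241/1080
Step 4: max=143549/64800, min=24499/12000, spread=3517/20250
Step 5: max=4279079/1944000, min=148291/72000, spread=137611/972000
Step 6: max=25492573/11664000, min=298021/144000, spread=169109/1458000
Step 7: max=3806820827/1749600000, min=673709843/324000000, spread=421969187/4374000000
Step 8: max=113713168889/52488000000, min=20285627243/9720000000, spread=5213477221/65610000000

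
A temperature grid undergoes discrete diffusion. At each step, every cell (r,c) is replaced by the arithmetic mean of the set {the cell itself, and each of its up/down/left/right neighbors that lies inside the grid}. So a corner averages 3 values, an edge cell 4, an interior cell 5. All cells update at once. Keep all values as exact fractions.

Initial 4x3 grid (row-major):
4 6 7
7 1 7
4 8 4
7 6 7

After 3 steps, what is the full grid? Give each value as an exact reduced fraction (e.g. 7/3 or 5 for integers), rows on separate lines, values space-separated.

Answer: 2857/540 36749/7200 12163/2160
9061/1800 33467/6000 38419/7200
20837/3600 32537/6000 42799/7200
6233/1080 5533/900 12601/2160

Derivation:
After step 1:
  17/3 9/2 20/3
  4 29/5 19/4
  13/2 23/5 13/2
  17/3 7 17/3
After step 2:
  85/18 679/120 191/36
  659/120 473/100 1423/240
  623/120 152/25 1291/240
  115/18 86/15 115/18
After step 3:
  2857/540 36749/7200 12163/2160
  9061/1800 33467/6000 38419/7200
  20837/3600 32537/6000 42799/7200
  6233/1080 5533/900 12601/2160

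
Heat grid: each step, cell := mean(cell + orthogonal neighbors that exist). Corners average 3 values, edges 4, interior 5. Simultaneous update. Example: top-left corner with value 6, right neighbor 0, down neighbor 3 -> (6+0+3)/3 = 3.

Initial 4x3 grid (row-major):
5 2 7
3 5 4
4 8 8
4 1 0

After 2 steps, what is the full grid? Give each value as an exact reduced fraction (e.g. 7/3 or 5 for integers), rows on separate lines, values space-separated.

After step 1:
  10/3 19/4 13/3
  17/4 22/5 6
  19/4 26/5 5
  3 13/4 3
After step 2:
  37/9 1009/240 181/36
  251/60 123/25 74/15
  43/10 113/25 24/5
  11/3 289/80 15/4

Answer: 37/9 1009/240 181/36
251/60 123/25 74/15
43/10 113/25 24/5
11/3 289/80 15/4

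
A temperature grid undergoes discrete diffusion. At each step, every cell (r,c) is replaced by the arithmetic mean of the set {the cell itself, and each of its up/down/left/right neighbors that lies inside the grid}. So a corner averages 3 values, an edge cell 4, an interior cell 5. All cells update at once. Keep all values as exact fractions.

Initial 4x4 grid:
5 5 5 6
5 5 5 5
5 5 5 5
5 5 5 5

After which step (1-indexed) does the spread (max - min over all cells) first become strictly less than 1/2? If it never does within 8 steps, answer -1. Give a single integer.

Answer: 1

Derivation:
Step 1: max=16/3, min=5, spread=1/3
  -> spread < 1/2 first at step 1
Step 2: max=95/18, min=5, spread=5/18
Step 3: max=1121/216, min=5, spread=41/216
Step 4: max=33443/6480, min=5, spread=1043/6480
Step 5: max=997553/194400, min=5, spread=25553/194400
Step 6: max=29831459/5832000, min=90079/18000, spread=645863/5832000
Step 7: max=892441691/174960000, min=600971/120000, spread=16225973/174960000
Step 8: max=26721477983/5248800000, min=270701/54000, spread=409340783/5248800000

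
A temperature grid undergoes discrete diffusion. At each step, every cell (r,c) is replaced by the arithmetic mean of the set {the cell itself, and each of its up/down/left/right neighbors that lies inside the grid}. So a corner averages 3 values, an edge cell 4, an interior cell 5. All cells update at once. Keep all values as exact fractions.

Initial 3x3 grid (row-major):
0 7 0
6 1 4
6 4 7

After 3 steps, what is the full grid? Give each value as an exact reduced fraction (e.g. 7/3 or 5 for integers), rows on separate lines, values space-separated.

Answer: 8009/2160 1967/600 1891/540
55133/14400 24221/6000 3263/900
9719/2160 30179/7200 1559/360

Derivation:
After step 1:
  13/3 2 11/3
  13/4 22/5 3
  16/3 9/2 5
After step 2:
  115/36 18/5 26/9
  1039/240 343/100 241/60
  157/36 577/120 25/6
After step 3:
  8009/2160 1967/600 1891/540
  55133/14400 24221/6000 3263/900
  9719/2160 30179/7200 1559/360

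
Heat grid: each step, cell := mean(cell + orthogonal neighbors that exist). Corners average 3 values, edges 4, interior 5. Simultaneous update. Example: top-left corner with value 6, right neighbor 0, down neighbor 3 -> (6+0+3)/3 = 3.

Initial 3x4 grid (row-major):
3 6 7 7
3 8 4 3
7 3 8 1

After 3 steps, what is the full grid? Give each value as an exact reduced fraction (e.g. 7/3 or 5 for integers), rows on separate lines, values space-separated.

Answer: 3571/720 2191/400 19049/3600 2291/432
74701/14400 30389/6000 31819/6000 67751/14400
10703/2160 9497/1800 943/200 667/144

Derivation:
After step 1:
  4 6 6 17/3
  21/4 24/5 6 15/4
  13/3 13/2 4 4
After step 2:
  61/12 26/5 71/12 185/36
  1103/240 571/100 491/100 233/48
  193/36 589/120 41/8 47/12
After step 3:
  3571/720 2191/400 19049/3600 2291/432
  74701/14400 30389/6000 31819/6000 67751/14400
  10703/2160 9497/1800 943/200 667/144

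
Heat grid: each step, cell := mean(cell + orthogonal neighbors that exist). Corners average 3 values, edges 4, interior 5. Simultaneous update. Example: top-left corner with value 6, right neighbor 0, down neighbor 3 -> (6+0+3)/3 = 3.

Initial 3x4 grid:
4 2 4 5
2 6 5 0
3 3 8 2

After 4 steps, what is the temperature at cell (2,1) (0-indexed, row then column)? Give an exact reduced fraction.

Answer: 208411/54000

Derivation:
Step 1: cell (2,1) = 5
Step 2: cell (2,1) = 473/120
Step 3: cell (2,1) = 7333/1800
Step 4: cell (2,1) = 208411/54000
Full grid after step 4:
  468509/129600 12346/3375 33781/9000 13019/3600
  3124241/864000 1386139/360000 170783/45000 807629/216000
  491309/129600 208411/54000 106843/27000 122821/32400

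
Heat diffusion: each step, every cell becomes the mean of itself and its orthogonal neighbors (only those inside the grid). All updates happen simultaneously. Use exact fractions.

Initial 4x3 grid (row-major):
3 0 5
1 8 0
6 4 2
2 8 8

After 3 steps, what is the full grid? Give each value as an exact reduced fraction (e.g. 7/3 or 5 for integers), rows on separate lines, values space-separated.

After step 1:
  4/3 4 5/3
  9/2 13/5 15/4
  13/4 28/5 7/2
  16/3 11/2 6
After step 2:
  59/18 12/5 113/36
  701/240 409/100 691/240
  1121/240 409/100 377/80
  169/36 673/120 5
After step 3:
  6191/2160 242/75 6061/2160
  26927/7200 819/250 26677/7200
  29477/7200 13903/3000 10009/2400
  10781/2160 34907/7200 3677/720

Answer: 6191/2160 242/75 6061/2160
26927/7200 819/250 26677/7200
29477/7200 13903/3000 10009/2400
10781/2160 34907/7200 3677/720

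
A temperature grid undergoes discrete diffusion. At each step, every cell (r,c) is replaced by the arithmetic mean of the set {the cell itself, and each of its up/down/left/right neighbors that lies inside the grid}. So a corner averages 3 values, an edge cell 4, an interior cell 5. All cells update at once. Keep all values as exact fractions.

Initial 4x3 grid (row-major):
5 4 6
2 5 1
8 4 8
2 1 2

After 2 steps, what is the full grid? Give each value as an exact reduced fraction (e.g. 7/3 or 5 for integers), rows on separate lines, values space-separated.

Answer: 41/9 233/60 41/9
119/30 117/25 937/240
67/15 92/25 1057/240
119/36 887/240 29/9

Derivation:
After step 1:
  11/3 5 11/3
  5 16/5 5
  4 26/5 15/4
  11/3 9/4 11/3
After step 2:
  41/9 233/60 41/9
  119/30 117/25 937/240
  67/15 92/25 1057/240
  119/36 887/240 29/9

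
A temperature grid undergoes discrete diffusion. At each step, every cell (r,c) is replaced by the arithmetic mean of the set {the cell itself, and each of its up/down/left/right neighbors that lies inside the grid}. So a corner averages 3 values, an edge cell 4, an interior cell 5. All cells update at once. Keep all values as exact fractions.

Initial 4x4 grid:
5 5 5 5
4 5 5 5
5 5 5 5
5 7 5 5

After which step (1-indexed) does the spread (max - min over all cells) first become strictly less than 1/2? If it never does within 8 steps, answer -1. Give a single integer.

Answer: 4

Derivation:
Step 1: max=17/3, min=14/3, spread=1
Step 2: max=331/60, min=569/120, spread=31/40
Step 3: max=5747/1080, min=5189/1080, spread=31/60
Step 4: max=284497/54000, min=158111/32400, spread=7867/20250
  -> spread < 1/2 first at step 4
Step 5: max=5060639/972000, min=4766861/972000, spread=16321/54000
Step 6: max=251856541/48600000, min=144092237/29160000, spread=17554219/72900000
Step 7: max=7515409273/1458000000, min=4340034629/874800000, spread=423027337/2187000000
Step 8: max=224820025537/43740000000, min=130735219961/26244000000, spread=10391988403/65610000000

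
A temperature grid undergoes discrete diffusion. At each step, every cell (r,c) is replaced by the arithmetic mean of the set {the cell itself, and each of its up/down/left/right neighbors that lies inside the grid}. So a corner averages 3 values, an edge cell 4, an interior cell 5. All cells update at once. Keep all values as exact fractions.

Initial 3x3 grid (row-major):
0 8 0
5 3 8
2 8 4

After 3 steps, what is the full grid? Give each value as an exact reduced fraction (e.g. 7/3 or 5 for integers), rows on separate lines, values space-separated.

Answer: 8969/2160 56783/14400 5107/1080
28079/7200 29171/6000 21961/4800
3373/720 65933/14400 2881/540

Derivation:
After step 1:
  13/3 11/4 16/3
  5/2 32/5 15/4
  5 17/4 20/3
After step 2:
  115/36 1129/240 71/18
  547/120 393/100 443/80
  47/12 1339/240 44/9
After step 3:
  8969/2160 56783/14400 5107/1080
  28079/7200 29171/6000 21961/4800
  3373/720 65933/14400 2881/540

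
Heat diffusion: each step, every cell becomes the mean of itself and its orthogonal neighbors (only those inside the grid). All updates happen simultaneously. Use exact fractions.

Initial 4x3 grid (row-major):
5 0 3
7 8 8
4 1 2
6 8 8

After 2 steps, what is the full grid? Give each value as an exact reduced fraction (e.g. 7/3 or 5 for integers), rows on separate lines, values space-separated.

Answer: 14/3 247/60 155/36
193/40 493/100 277/60
211/40 122/25 103/20
65/12 447/80 11/2

Derivation:
After step 1:
  4 4 11/3
  6 24/5 21/4
  9/2 23/5 19/4
  6 23/4 6
After step 2:
  14/3 247/60 155/36
  193/40 493/100 277/60
  211/40 122/25 103/20
  65/12 447/80 11/2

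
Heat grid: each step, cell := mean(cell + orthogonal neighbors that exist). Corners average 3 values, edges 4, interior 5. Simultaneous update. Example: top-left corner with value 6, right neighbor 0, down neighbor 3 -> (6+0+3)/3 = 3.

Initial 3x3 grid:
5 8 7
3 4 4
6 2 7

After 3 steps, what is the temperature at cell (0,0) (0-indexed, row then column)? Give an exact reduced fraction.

Answer: 5461/1080

Derivation:
Step 1: cell (0,0) = 16/3
Step 2: cell (0,0) = 95/18
Step 3: cell (0,0) = 5461/1080
Full grid after step 3:
  5461/1080 19511/3600 5941/1080
  11399/2400 29053/6000 37597/7200
  9337/2160 22073/4800 10217/2160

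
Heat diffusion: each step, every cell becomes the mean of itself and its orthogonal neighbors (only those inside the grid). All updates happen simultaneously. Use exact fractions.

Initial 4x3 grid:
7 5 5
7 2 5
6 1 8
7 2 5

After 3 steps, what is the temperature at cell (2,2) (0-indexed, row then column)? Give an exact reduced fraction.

Step 1: cell (2,2) = 19/4
Step 2: cell (2,2) = 371/80
Step 3: cell (2,2) = 3627/800
Full grid after step 3:
  1139/216 72271/14400 39/8
  36533/7200 28679/6000 11311/2400
  3827/800 9133/2000 3627/800
  1673/360 21437/4800 541/120

Answer: 3627/800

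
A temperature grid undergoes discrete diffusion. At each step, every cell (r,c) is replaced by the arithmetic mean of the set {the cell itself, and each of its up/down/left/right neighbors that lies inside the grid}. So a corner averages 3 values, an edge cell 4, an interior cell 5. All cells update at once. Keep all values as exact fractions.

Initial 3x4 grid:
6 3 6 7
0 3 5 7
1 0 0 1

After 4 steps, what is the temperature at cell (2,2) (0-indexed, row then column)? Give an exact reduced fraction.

Step 1: cell (2,2) = 3/2
Step 2: cell (2,2) = 281/120
Step 3: cell (2,2) = 9257/3600
Step 4: cell (2,2) = 312719/108000
Full grid after step 4:
  3671/1200 252821/72000 928063/216000 300709/64800
  1038841/432000 130691/45000 640139/180000 444229/108000
  125909/64800 235669/108000 312719/108000 109667/32400

Answer: 312719/108000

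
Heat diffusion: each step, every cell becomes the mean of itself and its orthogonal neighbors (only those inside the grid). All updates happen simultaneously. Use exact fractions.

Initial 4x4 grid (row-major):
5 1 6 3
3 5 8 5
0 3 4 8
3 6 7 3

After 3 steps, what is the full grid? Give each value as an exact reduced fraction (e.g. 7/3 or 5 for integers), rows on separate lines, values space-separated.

After step 1:
  3 17/4 9/2 14/3
  13/4 4 28/5 6
  9/4 18/5 6 5
  3 19/4 5 6
After step 2:
  7/2 63/16 1141/240 91/18
  25/8 207/50 261/50 319/60
  121/40 103/25 126/25 23/4
  10/3 327/80 87/16 16/3
After step 3:
  169/48 9799/2400 34141/7200 10891/2160
  1379/400 8217/2000 5873/1200 2401/450
  4081/1200 1633/400 10227/2000 134/25
  2507/720 10187/2400 11939/2400 793/144

Answer: 169/48 9799/2400 34141/7200 10891/2160
1379/400 8217/2000 5873/1200 2401/450
4081/1200 1633/400 10227/2000 134/25
2507/720 10187/2400 11939/2400 793/144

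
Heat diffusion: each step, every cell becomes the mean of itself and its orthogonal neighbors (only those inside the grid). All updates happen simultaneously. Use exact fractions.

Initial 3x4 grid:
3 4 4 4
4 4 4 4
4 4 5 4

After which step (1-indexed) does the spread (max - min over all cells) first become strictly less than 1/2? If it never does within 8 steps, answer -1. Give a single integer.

Step 1: max=13/3, min=11/3, spread=2/3
Step 2: max=511/120, min=67/18, spread=193/360
Step 3: max=4531/1080, min=823/216, spread=52/135
  -> spread < 1/2 first at step 3
Step 4: max=134641/32400, min=500699/129600, spread=7573/25920
Step 5: max=2008871/486000, min=30323431/7776000, spread=363701/1555200
Step 6: max=239709833/58320000, min=1832548289/466560000, spread=681043/3732480
Step 7: max=3580896043/874800000, min=110506357051/27993600000, spread=163292653/1119744000
Step 8: max=428194210699/104976000000, min=6656735565809/1679616000000, spread=1554974443/13436928000

Answer: 3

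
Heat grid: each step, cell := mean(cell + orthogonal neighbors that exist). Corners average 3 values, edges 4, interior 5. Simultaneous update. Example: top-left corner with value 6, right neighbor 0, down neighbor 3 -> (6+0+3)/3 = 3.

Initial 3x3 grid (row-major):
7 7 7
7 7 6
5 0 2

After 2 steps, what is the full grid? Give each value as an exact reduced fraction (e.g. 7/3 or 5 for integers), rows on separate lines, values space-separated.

Answer: 41/6 391/60 115/18
229/40 279/50 607/120
14/3 467/120 35/9

Derivation:
After step 1:
  7 7 20/3
  13/2 27/5 11/2
  4 7/2 8/3
After step 2:
  41/6 391/60 115/18
  229/40 279/50 607/120
  14/3 467/120 35/9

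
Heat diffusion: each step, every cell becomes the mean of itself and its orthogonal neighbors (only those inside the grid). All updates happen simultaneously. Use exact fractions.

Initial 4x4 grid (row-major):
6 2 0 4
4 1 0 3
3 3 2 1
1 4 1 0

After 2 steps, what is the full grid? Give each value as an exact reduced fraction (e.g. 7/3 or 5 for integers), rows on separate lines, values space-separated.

Answer: 13/4 39/16 437/240 35/18
49/16 231/100 81/50 211/120
691/240 11/5 169/100 167/120
23/9 139/60 91/60 47/36

Derivation:
After step 1:
  4 9/4 3/2 7/3
  7/2 2 6/5 2
  11/4 13/5 7/5 3/2
  8/3 9/4 7/4 2/3
After step 2:
  13/4 39/16 437/240 35/18
  49/16 231/100 81/50 211/120
  691/240 11/5 169/100 167/120
  23/9 139/60 91/60 47/36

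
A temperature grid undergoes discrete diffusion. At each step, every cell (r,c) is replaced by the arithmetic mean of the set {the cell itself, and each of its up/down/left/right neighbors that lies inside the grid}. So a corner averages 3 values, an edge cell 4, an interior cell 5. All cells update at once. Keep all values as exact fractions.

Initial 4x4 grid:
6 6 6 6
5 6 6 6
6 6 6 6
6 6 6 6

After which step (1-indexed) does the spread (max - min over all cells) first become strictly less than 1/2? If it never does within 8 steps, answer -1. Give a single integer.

Answer: 1

Derivation:
Step 1: max=6, min=17/3, spread=1/3
  -> spread < 1/2 first at step 1
Step 2: max=6, min=689/120, spread=31/120
Step 3: max=6, min=6269/1080, spread=211/1080
Step 4: max=6, min=631157/108000, spread=16843/108000
Step 5: max=53921/9000, min=5693357/972000, spread=130111/972000
Step 6: max=3232841/540000, min=171317633/29160000, spread=3255781/29160000
Step 7: max=3228893/540000, min=5148446309/874800000, spread=82360351/874800000
Step 8: max=580693559/97200000, min=154712683109/26244000000, spread=2074577821/26244000000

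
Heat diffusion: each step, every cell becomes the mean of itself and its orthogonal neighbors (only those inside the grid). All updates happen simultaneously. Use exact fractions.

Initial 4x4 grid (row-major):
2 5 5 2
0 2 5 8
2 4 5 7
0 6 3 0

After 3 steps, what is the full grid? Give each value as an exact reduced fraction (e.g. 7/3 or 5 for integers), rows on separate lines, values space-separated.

Answer: 5687/2160 4897/1440 689/160 695/144
931/360 20057/6000 8773/2000 77/16
4627/1800 20161/6000 24791/6000 16333/3600
5863/2160 23053/7200 27701/7200 8873/2160

Derivation:
After step 1:
  7/3 7/2 17/4 5
  3/2 16/5 5 11/2
  3/2 19/5 24/5 5
  8/3 13/4 7/2 10/3
After step 2:
  22/9 797/240 71/16 59/12
  32/15 17/5 91/20 41/8
  71/30 331/100 221/50 559/120
  89/36 793/240 893/240 71/18
After step 3:
  5687/2160 4897/1440 689/160 695/144
  931/360 20057/6000 8773/2000 77/16
  4627/1800 20161/6000 24791/6000 16333/3600
  5863/2160 23053/7200 27701/7200 8873/2160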